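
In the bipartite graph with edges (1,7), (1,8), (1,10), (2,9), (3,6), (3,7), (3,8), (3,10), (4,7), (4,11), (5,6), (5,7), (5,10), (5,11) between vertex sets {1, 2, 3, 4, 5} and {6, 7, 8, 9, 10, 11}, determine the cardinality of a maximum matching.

Step 1: List the neighbors of each left vertex:
  1: 7, 8, 10
  2: 9
  3: 6, 7, 8, 10
  4: 7, 11
  5: 6, 7, 10, 11

Step 2: Greedily match left vertices, then look for augmenting paths:
  Match 1 -- 7
  Match 2 -- 9
  Match 3 -- 6
  Match 4 -- 11
  Match 5 -- 10
  No augmenting path remains.

Step 3: Verify this is maximum:
  Matching size 5 = min(|L|, |R|) = min(5, 6), which is an upper bound, so this matching is maximum.

Maximum matching: {(1,7), (2,9), (3,6), (4,11), (5,10)}
Size: 5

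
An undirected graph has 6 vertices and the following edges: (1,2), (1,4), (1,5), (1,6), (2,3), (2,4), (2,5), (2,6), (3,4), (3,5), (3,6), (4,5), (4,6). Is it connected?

Step 1: Build adjacency list from edges:
  1: 2, 4, 5, 6
  2: 1, 3, 4, 5, 6
  3: 2, 4, 5, 6
  4: 1, 2, 3, 5, 6
  5: 1, 2, 3, 4
  6: 1, 2, 3, 4

Step 2: Run BFS/DFS from vertex 1:
  Visited: {1, 2, 4, 5, 6, 3}
  Reached 6 of 6 vertices

Step 3: All 6 vertices reached from vertex 1, so the graph is connected.
Answer: Yes, the graph is connected.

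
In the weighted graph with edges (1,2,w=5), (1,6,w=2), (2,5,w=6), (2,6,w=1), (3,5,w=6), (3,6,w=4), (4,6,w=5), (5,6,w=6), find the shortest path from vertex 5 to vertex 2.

Step 1: Build adjacency list with weights:
  1: 2(w=5), 6(w=2)
  2: 1(w=5), 5(w=6), 6(w=1)
  3: 5(w=6), 6(w=4)
  4: 6(w=5)
  5: 2(w=6), 3(w=6), 6(w=6)
  6: 1(w=2), 2(w=1), 3(w=4), 4(w=5), 5(w=6)

Step 2: Apply Dijkstra's algorithm from vertex 5:
  Visit vertex 5 (distance=0)
    Update dist[2] = 6
    Update dist[3] = 6
    Update dist[6] = 6
  Visit vertex 2 (distance=6)
    Update dist[1] = 11

Step 3: Shortest path: 5 -> 2
Total weight: 6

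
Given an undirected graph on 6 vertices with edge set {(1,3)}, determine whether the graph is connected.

Step 1: Build adjacency list from edges:
  1: 3
  2: (none)
  3: 1
  4: (none)
  5: (none)
  6: (none)

Step 2: Run BFS/DFS from vertex 1:
  Visited: {1, 3}
  Reached 2 of 6 vertices

Step 3: Only 2 of 6 vertices reached. Graph is disconnected.
Connected components: {1, 3}, {2}, {4}, {5}, {6}
Answer: No, the graph is not connected (5 components).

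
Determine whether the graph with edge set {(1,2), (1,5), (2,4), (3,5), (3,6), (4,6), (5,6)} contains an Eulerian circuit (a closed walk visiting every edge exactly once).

Step 1: Find the degree of each vertex:
  deg(1) = 2
  deg(2) = 2
  deg(3) = 2
  deg(4) = 2
  deg(5) = 3
  deg(6) = 3

Step 2: Count vertices with odd degree:
  Odd-degree vertices: 5, 6 (2 total)

Step 3: Apply Euler's theorem:
  - Eulerian circuit exists iff graph is connected and all vertices have even degree
  - Eulerian path exists iff graph is connected and has 0 or 2 odd-degree vertices

Graph is connected with exactly 2 odd-degree vertices (5, 6).
Eulerian path exists (starting and ending at the odd-degree vertices), but no Eulerian circuit.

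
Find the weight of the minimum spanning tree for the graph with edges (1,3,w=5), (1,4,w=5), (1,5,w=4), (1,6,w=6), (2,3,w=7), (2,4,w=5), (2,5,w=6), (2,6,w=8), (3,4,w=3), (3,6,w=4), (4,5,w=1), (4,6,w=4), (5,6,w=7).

Apply Kruskal's algorithm (sort edges by weight, add if no cycle):

Sorted edges by weight:
  (4,5) w=1
  (3,4) w=3
  (1,5) w=4
  (3,6) w=4
  (4,6) w=4
  (1,4) w=5
  (1,3) w=5
  (2,4) w=5
  (1,6) w=6
  (2,5) w=6
  (2,3) w=7
  (5,6) w=7
  (2,6) w=8

Add edge (4,5) w=1 -- no cycle. Running total: 1
Add edge (3,4) w=3 -- no cycle. Running total: 4
Add edge (1,5) w=4 -- no cycle. Running total: 8
Add edge (3,6) w=4 -- no cycle. Running total: 12
Skip edge (4,6) w=4 -- would create cycle
Skip edge (1,4) w=5 -- would create cycle
Skip edge (1,3) w=5 -- would create cycle
Add edge (2,4) w=5 -- no cycle. Running total: 17

MST edges: (4,5,w=1), (3,4,w=3), (1,5,w=4), (3,6,w=4), (2,4,w=5)
Total MST weight: 1 + 3 + 4 + 4 + 5 = 17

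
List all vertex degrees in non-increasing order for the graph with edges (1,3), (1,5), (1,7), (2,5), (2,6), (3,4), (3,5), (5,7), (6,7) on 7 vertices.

Step 1: Count edges incident to each vertex:
  deg(1) = 3 (neighbors: 3, 5, 7)
  deg(2) = 2 (neighbors: 5, 6)
  deg(3) = 3 (neighbors: 1, 4, 5)
  deg(4) = 1 (neighbors: 3)
  deg(5) = 4 (neighbors: 1, 2, 3, 7)
  deg(6) = 2 (neighbors: 2, 7)
  deg(7) = 3 (neighbors: 1, 5, 6)

Step 2: Sort degrees in non-increasing order:
  Degrees: [3, 2, 3, 1, 4, 2, 3] -> sorted: [4, 3, 3, 3, 2, 2, 1]

Degree sequence: [4, 3, 3, 3, 2, 2, 1]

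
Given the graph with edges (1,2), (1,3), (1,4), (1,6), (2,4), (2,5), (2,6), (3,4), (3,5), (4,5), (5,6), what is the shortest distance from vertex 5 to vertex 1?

Step 1: Build adjacency list:
  1: 2, 3, 4, 6
  2: 1, 4, 5, 6
  3: 1, 4, 5
  4: 1, 2, 3, 5
  5: 2, 3, 4, 6
  6: 1, 2, 5

Step 2: BFS from vertex 5 to find shortest path to 1:
  vertex 2 reached at distance 1
  vertex 3 reached at distance 1
  vertex 4 reached at distance 1
  vertex 6 reached at distance 1
  vertex 1 reached at distance 2

Step 3: Shortest path: 5 -> 3 -> 1
Path length: 2 edges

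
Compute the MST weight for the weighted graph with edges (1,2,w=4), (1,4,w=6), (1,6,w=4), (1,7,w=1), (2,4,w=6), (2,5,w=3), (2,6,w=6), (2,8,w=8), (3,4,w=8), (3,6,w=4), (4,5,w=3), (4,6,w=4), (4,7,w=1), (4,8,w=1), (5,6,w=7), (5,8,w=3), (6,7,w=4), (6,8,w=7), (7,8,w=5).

Apply Kruskal's algorithm (sort edges by weight, add if no cycle):

Sorted edges by weight:
  (1,7) w=1
  (4,8) w=1
  (4,7) w=1
  (2,5) w=3
  (4,5) w=3
  (5,8) w=3
  (1,2) w=4
  (1,6) w=4
  (3,6) w=4
  (4,6) w=4
  (6,7) w=4
  (7,8) w=5
  (1,4) w=6
  (2,4) w=6
  (2,6) w=6
  (5,6) w=7
  (6,8) w=7
  (2,8) w=8
  (3,4) w=8

Add edge (1,7) w=1 -- no cycle. Running total: 1
Add edge (4,8) w=1 -- no cycle. Running total: 2
Add edge (4,7) w=1 -- no cycle. Running total: 3
Add edge (2,5) w=3 -- no cycle. Running total: 6
Add edge (4,5) w=3 -- no cycle. Running total: 9
Skip edge (5,8) w=3 -- would create cycle
Skip edge (1,2) w=4 -- would create cycle
Add edge (1,6) w=4 -- no cycle. Running total: 13
Add edge (3,6) w=4 -- no cycle. Running total: 17

MST edges: (1,7,w=1), (4,8,w=1), (4,7,w=1), (2,5,w=3), (4,5,w=3), (1,6,w=4), (3,6,w=4)
Total MST weight: 1 + 1 + 1 + 3 + 3 + 4 + 4 = 17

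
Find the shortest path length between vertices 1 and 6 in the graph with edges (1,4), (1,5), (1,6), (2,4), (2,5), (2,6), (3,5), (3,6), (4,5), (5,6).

Step 1: Build adjacency list:
  1: 4, 5, 6
  2: 4, 5, 6
  3: 5, 6
  4: 1, 2, 5
  5: 1, 2, 3, 4, 6
  6: 1, 2, 3, 5

Step 2: BFS from vertex 1 to find shortest path to 6:
  vertex 4 reached at distance 1
  vertex 5 reached at distance 1
  vertex 6 reached at distance 1

Step 3: Shortest path: 1 -> 6
Path length: 1 edge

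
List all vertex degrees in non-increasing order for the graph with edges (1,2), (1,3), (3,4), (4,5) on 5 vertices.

Step 1: Count edges incident to each vertex:
  deg(1) = 2 (neighbors: 2, 3)
  deg(2) = 1 (neighbors: 1)
  deg(3) = 2 (neighbors: 1, 4)
  deg(4) = 2 (neighbors: 3, 5)
  deg(5) = 1 (neighbors: 4)

Step 2: Sort degrees in non-increasing order:
  Degrees: [2, 1, 2, 2, 1] -> sorted: [2, 2, 2, 1, 1]

Degree sequence: [2, 2, 2, 1, 1]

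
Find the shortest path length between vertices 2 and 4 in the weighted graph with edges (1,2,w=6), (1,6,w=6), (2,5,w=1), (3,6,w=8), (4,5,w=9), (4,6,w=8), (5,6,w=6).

Step 1: Build adjacency list with weights:
  1: 2(w=6), 6(w=6)
  2: 1(w=6), 5(w=1)
  3: 6(w=8)
  4: 5(w=9), 6(w=8)
  5: 2(w=1), 4(w=9), 6(w=6)
  6: 1(w=6), 3(w=8), 4(w=8), 5(w=6)

Step 2: Apply Dijkstra's algorithm from vertex 2:
  Visit vertex 2 (distance=0)
    Update dist[1] = 6
    Update dist[5] = 1
  Visit vertex 5 (distance=1)
    Update dist[4] = 10
    Update dist[6] = 7
  Visit vertex 1 (distance=6)
  Visit vertex 6 (distance=7)
    Update dist[3] = 15
  Visit vertex 4 (distance=10)

Step 3: Shortest path: 2 -> 5 -> 4
Total weight: 1 + 9 = 10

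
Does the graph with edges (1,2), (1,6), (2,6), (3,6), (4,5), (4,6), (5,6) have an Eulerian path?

Step 1: Find the degree of each vertex:
  deg(1) = 2
  deg(2) = 2
  deg(3) = 1
  deg(4) = 2
  deg(5) = 2
  deg(6) = 5

Step 2: Count vertices with odd degree:
  Odd-degree vertices: 3, 6 (2 total)

Step 3: Apply Euler's theorem:
  - Eulerian circuit exists iff graph is connected and all vertices have even degree
  - Eulerian path exists iff graph is connected and has 0 or 2 odd-degree vertices

Graph is connected with exactly 2 odd-degree vertices (3, 6).
Eulerian path exists (starting and ending at the odd-degree vertices), but no Eulerian circuit.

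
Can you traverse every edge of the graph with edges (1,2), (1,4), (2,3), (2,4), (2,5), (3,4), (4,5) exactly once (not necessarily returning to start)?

Step 1: Find the degree of each vertex:
  deg(1) = 2
  deg(2) = 4
  deg(3) = 2
  deg(4) = 4
  deg(5) = 2

Step 2: Count vertices with odd degree:
  All vertices have even degree (0 odd-degree vertices)

Step 3: Apply Euler's theorem:
  - Eulerian circuit exists iff graph is connected and all vertices have even degree
  - Eulerian path exists iff graph is connected and has 0 or 2 odd-degree vertices

Graph is connected with 0 odd-degree vertices.
Both Eulerian circuit and Eulerian path exist.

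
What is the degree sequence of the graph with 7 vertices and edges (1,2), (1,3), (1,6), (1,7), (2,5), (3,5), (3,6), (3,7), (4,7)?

Step 1: Count edges incident to each vertex:
  deg(1) = 4 (neighbors: 2, 3, 6, 7)
  deg(2) = 2 (neighbors: 1, 5)
  deg(3) = 4 (neighbors: 1, 5, 6, 7)
  deg(4) = 1 (neighbors: 7)
  deg(5) = 2 (neighbors: 2, 3)
  deg(6) = 2 (neighbors: 1, 3)
  deg(7) = 3 (neighbors: 1, 3, 4)

Step 2: Sort degrees in non-increasing order:
  Degrees: [4, 2, 4, 1, 2, 2, 3] -> sorted: [4, 4, 3, 2, 2, 2, 1]

Degree sequence: [4, 4, 3, 2, 2, 2, 1]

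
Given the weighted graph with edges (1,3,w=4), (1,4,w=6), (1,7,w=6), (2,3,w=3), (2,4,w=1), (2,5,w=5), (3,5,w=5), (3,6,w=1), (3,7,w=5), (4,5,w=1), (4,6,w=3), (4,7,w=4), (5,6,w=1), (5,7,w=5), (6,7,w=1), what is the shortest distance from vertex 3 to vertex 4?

Step 1: Build adjacency list with weights:
  1: 3(w=4), 4(w=6), 7(w=6)
  2: 3(w=3), 4(w=1), 5(w=5)
  3: 1(w=4), 2(w=3), 5(w=5), 6(w=1), 7(w=5)
  4: 1(w=6), 2(w=1), 5(w=1), 6(w=3), 7(w=4)
  5: 2(w=5), 3(w=5), 4(w=1), 6(w=1), 7(w=5)
  6: 3(w=1), 4(w=3), 5(w=1), 7(w=1)
  7: 1(w=6), 3(w=5), 4(w=4), 5(w=5), 6(w=1)

Step 2: Apply Dijkstra's algorithm from vertex 3:
  Visit vertex 3 (distance=0)
    Update dist[1] = 4
    Update dist[2] = 3
    Update dist[5] = 5
    Update dist[6] = 1
    Update dist[7] = 5
  Visit vertex 6 (distance=1)
    Update dist[4] = 4
    Update dist[5] = 2
    Update dist[7] = 2
  Visit vertex 5 (distance=2)
    Update dist[4] = 3
  Visit vertex 7 (distance=2)
  Visit vertex 2 (distance=3)
  Visit vertex 4 (distance=3)

Step 3: Shortest path: 3 -> 6 -> 5 -> 4
Total weight: 1 + 1 + 1 = 3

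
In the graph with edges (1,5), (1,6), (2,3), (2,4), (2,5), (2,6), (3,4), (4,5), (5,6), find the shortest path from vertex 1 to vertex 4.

Step 1: Build adjacency list:
  1: 5, 6
  2: 3, 4, 5, 6
  3: 2, 4
  4: 2, 3, 5
  5: 1, 2, 4, 6
  6: 1, 2, 5

Step 2: BFS from vertex 1 to find shortest path to 4:
  vertex 5 reached at distance 1
  vertex 6 reached at distance 1
  vertex 2 reached at distance 2
  vertex 4 reached at distance 2

Step 3: Shortest path: 1 -> 5 -> 4
Path length: 2 edges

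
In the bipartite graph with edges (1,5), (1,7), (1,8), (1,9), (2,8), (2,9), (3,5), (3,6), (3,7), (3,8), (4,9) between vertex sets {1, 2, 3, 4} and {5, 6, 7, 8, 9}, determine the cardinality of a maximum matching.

Step 1: List the neighbors of each left vertex:
  1: 5, 7, 8, 9
  2: 8, 9
  3: 5, 6, 7, 8
  4: 9

Step 2: Greedily match left vertices, then look for augmenting paths:
  Match 1 -- 5
  Match 2 -- 8
  Match 3 -- 6
  Match 4 -- 9
  No augmenting path remains.

Step 3: Verify this is maximum:
  Matching size 4 = min(|L|, |R|) = min(4, 5), which is an upper bound, so this matching is maximum.

Maximum matching: {(1,5), (2,8), (3,6), (4,9)}
Size: 4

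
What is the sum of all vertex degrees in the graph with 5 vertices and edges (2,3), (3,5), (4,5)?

Step 1: Count edges incident to each vertex:
  deg(1) = 0 (neighbors: none)
  deg(2) = 1 (neighbors: 3)
  deg(3) = 2 (neighbors: 2, 5)
  deg(4) = 1 (neighbors: 5)
  deg(5) = 2 (neighbors: 3, 4)

Step 2: Sum all degrees:
  0 + 1 + 2 + 1 + 2 = 6

Verification: sum of degrees = 2 * |E| = 2 * 3 = 6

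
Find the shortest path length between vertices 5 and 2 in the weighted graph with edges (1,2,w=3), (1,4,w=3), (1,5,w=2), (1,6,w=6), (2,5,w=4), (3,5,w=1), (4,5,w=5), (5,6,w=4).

Step 1: Build adjacency list with weights:
  1: 2(w=3), 4(w=3), 5(w=2), 6(w=6)
  2: 1(w=3), 5(w=4)
  3: 5(w=1)
  4: 1(w=3), 5(w=5)
  5: 1(w=2), 2(w=4), 3(w=1), 4(w=5), 6(w=4)
  6: 1(w=6), 5(w=4)

Step 2: Apply Dijkstra's algorithm from vertex 5:
  Visit vertex 5 (distance=0)
    Update dist[1] = 2
    Update dist[2] = 4
    Update dist[3] = 1
    Update dist[4] = 5
    Update dist[6] = 4
  Visit vertex 3 (distance=1)
  Visit vertex 1 (distance=2)
  Visit vertex 2 (distance=4)

Step 3: Shortest path: 5 -> 2
Total weight: 4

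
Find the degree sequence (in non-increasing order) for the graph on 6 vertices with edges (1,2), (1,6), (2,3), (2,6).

Step 1: Count edges incident to each vertex:
  deg(1) = 2 (neighbors: 2, 6)
  deg(2) = 3 (neighbors: 1, 3, 6)
  deg(3) = 1 (neighbors: 2)
  deg(4) = 0 (neighbors: none)
  deg(5) = 0 (neighbors: none)
  deg(6) = 2 (neighbors: 1, 2)

Step 2: Sort degrees in non-increasing order:
  Degrees: [2, 3, 1, 0, 0, 2] -> sorted: [3, 2, 2, 1, 0, 0]

Degree sequence: [3, 2, 2, 1, 0, 0]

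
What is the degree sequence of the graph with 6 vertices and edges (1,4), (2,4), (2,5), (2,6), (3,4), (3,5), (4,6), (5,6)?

Step 1: Count edges incident to each vertex:
  deg(1) = 1 (neighbors: 4)
  deg(2) = 3 (neighbors: 4, 5, 6)
  deg(3) = 2 (neighbors: 4, 5)
  deg(4) = 4 (neighbors: 1, 2, 3, 6)
  deg(5) = 3 (neighbors: 2, 3, 6)
  deg(6) = 3 (neighbors: 2, 4, 5)

Step 2: Sort degrees in non-increasing order:
  Degrees: [1, 3, 2, 4, 3, 3] -> sorted: [4, 3, 3, 3, 2, 1]

Degree sequence: [4, 3, 3, 3, 2, 1]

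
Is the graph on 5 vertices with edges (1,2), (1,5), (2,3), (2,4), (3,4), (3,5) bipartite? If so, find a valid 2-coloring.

Step 1: Attempt 2-coloring using BFS:
  Start at vertex 1, assign color 0
  Color vertex 2 with color 1 (neighbor of 1)
  Color vertex 5 with color 1 (neighbor of 1)
  Color vertex 3 with color 0 (neighbor of 2)
  Color vertex 4 with color 0 (neighbor of 2)

Step 2: Conflict found! Vertices 3 and 4 are adjacent but have the same color.
This means the graph contains an odd cycle.

The graph is NOT bipartite.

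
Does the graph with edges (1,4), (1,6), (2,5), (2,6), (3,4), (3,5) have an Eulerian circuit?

Step 1: Find the degree of each vertex:
  deg(1) = 2
  deg(2) = 2
  deg(3) = 2
  deg(4) = 2
  deg(5) = 2
  deg(6) = 2

Step 2: Count vertices with odd degree:
  All vertices have even degree (0 odd-degree vertices)

Step 3: Apply Euler's theorem:
  - Eulerian circuit exists iff graph is connected and all vertices have even degree
  - Eulerian path exists iff graph is connected and has 0 or 2 odd-degree vertices

Graph is connected with 0 odd-degree vertices.
Both Eulerian circuit and Eulerian path exist.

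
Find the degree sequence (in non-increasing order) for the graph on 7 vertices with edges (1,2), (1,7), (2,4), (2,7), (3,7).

Step 1: Count edges incident to each vertex:
  deg(1) = 2 (neighbors: 2, 7)
  deg(2) = 3 (neighbors: 1, 4, 7)
  deg(3) = 1 (neighbors: 7)
  deg(4) = 1 (neighbors: 2)
  deg(5) = 0 (neighbors: none)
  deg(6) = 0 (neighbors: none)
  deg(7) = 3 (neighbors: 1, 2, 3)

Step 2: Sort degrees in non-increasing order:
  Degrees: [2, 3, 1, 1, 0, 0, 3] -> sorted: [3, 3, 2, 1, 1, 0, 0]

Degree sequence: [3, 3, 2, 1, 1, 0, 0]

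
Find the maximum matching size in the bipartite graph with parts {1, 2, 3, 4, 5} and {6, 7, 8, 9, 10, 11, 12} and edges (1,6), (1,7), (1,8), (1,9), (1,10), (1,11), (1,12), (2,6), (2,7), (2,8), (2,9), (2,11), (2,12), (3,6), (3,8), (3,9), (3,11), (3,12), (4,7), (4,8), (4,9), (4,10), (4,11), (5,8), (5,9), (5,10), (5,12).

Step 1: List the neighbors of each left vertex:
  1: 6, 7, 8, 9, 10, 11, 12
  2: 6, 7, 8, 9, 11, 12
  3: 6, 8, 9, 11, 12
  4: 7, 8, 9, 10, 11
  5: 8, 9, 10, 12

Step 2: Greedily match left vertices, then look for augmenting paths:
  Match 1 -- 6
  Match 2 -- 7
  Match 3 -- 8
  Match 4 -- 9
  Match 5 -- 10
  No augmenting path remains.

Step 3: Verify this is maximum:
  Matching size 5 = min(|L|, |R|) = min(5, 7), which is an upper bound, so this matching is maximum.

Maximum matching: {(1,6), (2,7), (3,8), (4,9), (5,10)}
Size: 5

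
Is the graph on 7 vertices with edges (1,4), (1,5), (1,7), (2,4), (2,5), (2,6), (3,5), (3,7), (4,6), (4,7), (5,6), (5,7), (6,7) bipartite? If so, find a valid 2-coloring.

Step 1: Attempt 2-coloring using BFS:
  Start at vertex 1, assign color 0
  Color vertex 4 with color 1 (neighbor of 1)
  Color vertex 5 with color 1 (neighbor of 1)
  Color vertex 7 with color 1 (neighbor of 1)
  Color vertex 2 with color 0 (neighbor of 4)
  Color vertex 6 with color 0 (neighbor of 4)

Step 2: Conflict found! Vertices 4 and 7 are adjacent but have the same color.
This means the graph contains an odd cycle.

The graph is NOT bipartite.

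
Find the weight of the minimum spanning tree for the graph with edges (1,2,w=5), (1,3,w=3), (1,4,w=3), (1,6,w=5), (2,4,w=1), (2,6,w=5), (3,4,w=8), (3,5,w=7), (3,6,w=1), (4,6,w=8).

Apply Kruskal's algorithm (sort edges by weight, add if no cycle):

Sorted edges by weight:
  (2,4) w=1
  (3,6) w=1
  (1,3) w=3
  (1,4) w=3
  (1,2) w=5
  (1,6) w=5
  (2,6) w=5
  (3,5) w=7
  (3,4) w=8
  (4,6) w=8

Add edge (2,4) w=1 -- no cycle. Running total: 1
Add edge (3,6) w=1 -- no cycle. Running total: 2
Add edge (1,3) w=3 -- no cycle. Running total: 5
Add edge (1,4) w=3 -- no cycle. Running total: 8
Skip edge (1,2) w=5 -- would create cycle
Skip edge (1,6) w=5 -- would create cycle
Skip edge (2,6) w=5 -- would create cycle
Add edge (3,5) w=7 -- no cycle. Running total: 15

MST edges: (2,4,w=1), (3,6,w=1), (1,3,w=3), (1,4,w=3), (3,5,w=7)
Total MST weight: 1 + 1 + 3 + 3 + 7 = 15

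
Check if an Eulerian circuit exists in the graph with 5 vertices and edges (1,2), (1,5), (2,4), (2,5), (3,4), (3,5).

Step 1: Find the degree of each vertex:
  deg(1) = 2
  deg(2) = 3
  deg(3) = 2
  deg(4) = 2
  deg(5) = 3

Step 2: Count vertices with odd degree:
  Odd-degree vertices: 2, 5 (2 total)

Step 3: Apply Euler's theorem:
  - Eulerian circuit exists iff graph is connected and all vertices have even degree
  - Eulerian path exists iff graph is connected and has 0 or 2 odd-degree vertices

Graph is connected with exactly 2 odd-degree vertices (2, 5).
Eulerian path exists (starting and ending at the odd-degree vertices), but no Eulerian circuit.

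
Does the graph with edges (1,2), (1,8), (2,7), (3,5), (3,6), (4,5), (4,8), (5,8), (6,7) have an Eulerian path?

Step 1: Find the degree of each vertex:
  deg(1) = 2
  deg(2) = 2
  deg(3) = 2
  deg(4) = 2
  deg(5) = 3
  deg(6) = 2
  deg(7) = 2
  deg(8) = 3

Step 2: Count vertices with odd degree:
  Odd-degree vertices: 5, 8 (2 total)

Step 3: Apply Euler's theorem:
  - Eulerian circuit exists iff graph is connected and all vertices have even degree
  - Eulerian path exists iff graph is connected and has 0 or 2 odd-degree vertices

Graph is connected with exactly 2 odd-degree vertices (5, 8).
Eulerian path exists (starting and ending at the odd-degree vertices), but no Eulerian circuit.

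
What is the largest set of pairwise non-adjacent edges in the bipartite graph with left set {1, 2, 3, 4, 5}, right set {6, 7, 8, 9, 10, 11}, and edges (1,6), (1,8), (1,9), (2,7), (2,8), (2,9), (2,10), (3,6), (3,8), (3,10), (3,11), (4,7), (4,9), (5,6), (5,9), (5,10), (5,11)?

Step 1: List the neighbors of each left vertex:
  1: 6, 8, 9
  2: 7, 8, 9, 10
  3: 6, 8, 10, 11
  4: 7, 9
  5: 6, 9, 10, 11

Step 2: Greedily match left vertices, then look for augmenting paths:
  Match 1 -- 6
  Match 2 -- 7
  Match 3 -- 8
  Match 4 -- 9
  Match 5 -- 10
  No augmenting path remains.

Step 3: Verify this is maximum:
  Matching size 5 = min(|L|, |R|) = min(5, 6), which is an upper bound, so this matching is maximum.

Maximum matching: {(1,6), (2,7), (3,8), (4,9), (5,10)}
Size: 5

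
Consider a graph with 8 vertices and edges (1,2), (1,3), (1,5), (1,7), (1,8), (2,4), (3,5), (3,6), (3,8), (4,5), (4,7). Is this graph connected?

Step 1: Build adjacency list from edges:
  1: 2, 3, 5, 7, 8
  2: 1, 4
  3: 1, 5, 6, 8
  4: 2, 5, 7
  5: 1, 3, 4
  6: 3
  7: 1, 4
  8: 1, 3

Step 2: Run BFS/DFS from vertex 1:
  Visited: {1, 2, 3, 5, 7, 8, 4, 6}
  Reached 8 of 8 vertices

Step 3: All 8 vertices reached from vertex 1, so the graph is connected.
Answer: Yes, the graph is connected.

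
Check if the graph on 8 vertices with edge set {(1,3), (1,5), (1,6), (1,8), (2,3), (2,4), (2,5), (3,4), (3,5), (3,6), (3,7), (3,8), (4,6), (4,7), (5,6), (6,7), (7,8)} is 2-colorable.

Step 1: Attempt 2-coloring using BFS:
  Start at vertex 1, assign color 0
  Color vertex 3 with color 1 (neighbor of 1)
  Color vertex 5 with color 1 (neighbor of 1)
  Color vertex 6 with color 1 (neighbor of 1)
  Color vertex 8 with color 1 (neighbor of 1)
  Color vertex 2 with color 0 (neighbor of 3)
  Color vertex 4 with color 0 (neighbor of 3)

Step 2: Conflict found! Vertices 3 and 5 are adjacent but have the same color.
This means the graph contains an odd cycle.

The graph is NOT bipartite.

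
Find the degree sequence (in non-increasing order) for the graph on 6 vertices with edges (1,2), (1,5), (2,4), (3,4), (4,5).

Step 1: Count edges incident to each vertex:
  deg(1) = 2 (neighbors: 2, 5)
  deg(2) = 2 (neighbors: 1, 4)
  deg(3) = 1 (neighbors: 4)
  deg(4) = 3 (neighbors: 2, 3, 5)
  deg(5) = 2 (neighbors: 1, 4)
  deg(6) = 0 (neighbors: none)

Step 2: Sort degrees in non-increasing order:
  Degrees: [2, 2, 1, 3, 2, 0] -> sorted: [3, 2, 2, 2, 1, 0]

Degree sequence: [3, 2, 2, 2, 1, 0]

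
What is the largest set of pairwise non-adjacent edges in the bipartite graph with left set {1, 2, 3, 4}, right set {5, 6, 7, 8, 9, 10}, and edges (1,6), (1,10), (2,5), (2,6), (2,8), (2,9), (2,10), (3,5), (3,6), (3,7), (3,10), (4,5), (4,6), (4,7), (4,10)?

Step 1: List the neighbors of each left vertex:
  1: 6, 10
  2: 5, 6, 8, 9, 10
  3: 5, 6, 7, 10
  4: 5, 6, 7, 10

Step 2: Greedily match left vertices, then look for augmenting paths:
  Match 1 -- 6
  Match 2 -- 5
  Match 3 -- 7
  Match 4 -- 10
  No augmenting path remains.

Step 3: Verify this is maximum:
  Matching size 4 = min(|L|, |R|) = min(4, 6), which is an upper bound, so this matching is maximum.

Maximum matching: {(1,6), (2,5), (3,7), (4,10)}
Size: 4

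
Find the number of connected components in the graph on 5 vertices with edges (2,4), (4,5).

Step 1: Build adjacency list from edges:
  1: (none)
  2: 4
  3: (none)
  4: 2, 5
  5: 4

Step 2: Run BFS/DFS from vertex 1:
  Visited: {1}
  Reached 1 of 5 vertices

Step 3: Only 1 of 5 vertices reached. Graph is disconnected.
Connected components: {1}, {2, 4, 5}, {3}
Number of connected components: 3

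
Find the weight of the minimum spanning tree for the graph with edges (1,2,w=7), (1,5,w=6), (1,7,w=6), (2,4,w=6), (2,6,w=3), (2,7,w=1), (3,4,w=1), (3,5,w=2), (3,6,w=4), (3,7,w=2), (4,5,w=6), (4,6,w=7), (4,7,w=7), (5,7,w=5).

Apply Kruskal's algorithm (sort edges by weight, add if no cycle):

Sorted edges by weight:
  (2,7) w=1
  (3,4) w=1
  (3,5) w=2
  (3,7) w=2
  (2,6) w=3
  (3,6) w=4
  (5,7) w=5
  (1,7) w=6
  (1,5) w=6
  (2,4) w=6
  (4,5) w=6
  (1,2) w=7
  (4,6) w=7
  (4,7) w=7

Add edge (2,7) w=1 -- no cycle. Running total: 1
Add edge (3,4) w=1 -- no cycle. Running total: 2
Add edge (3,5) w=2 -- no cycle. Running total: 4
Add edge (3,7) w=2 -- no cycle. Running total: 6
Add edge (2,6) w=3 -- no cycle. Running total: 9
Skip edge (3,6) w=4 -- would create cycle
Skip edge (5,7) w=5 -- would create cycle
Add edge (1,7) w=6 -- no cycle. Running total: 15

MST edges: (2,7,w=1), (3,4,w=1), (3,5,w=2), (3,7,w=2), (2,6,w=3), (1,7,w=6)
Total MST weight: 1 + 1 + 2 + 2 + 3 + 6 = 15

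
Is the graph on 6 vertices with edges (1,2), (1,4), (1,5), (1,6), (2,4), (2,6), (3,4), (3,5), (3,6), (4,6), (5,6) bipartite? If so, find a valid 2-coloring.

Step 1: Attempt 2-coloring using BFS:
  Start at vertex 1, assign color 0
  Color vertex 2 with color 1 (neighbor of 1)
  Color vertex 4 with color 1 (neighbor of 1)
  Color vertex 5 with color 1 (neighbor of 1)
  Color vertex 6 with color 1 (neighbor of 1)

Step 2: Conflict found! Vertices 2 and 4 are adjacent but have the same color.
This means the graph contains an odd cycle.

The graph is NOT bipartite.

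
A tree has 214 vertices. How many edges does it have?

A tree on n vertices always has exactly n - 1 edges.
For n = 214: edges = 214 - 1 = 213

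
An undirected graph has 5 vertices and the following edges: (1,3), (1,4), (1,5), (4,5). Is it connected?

Step 1: Build adjacency list from edges:
  1: 3, 4, 5
  2: (none)
  3: 1
  4: 1, 5
  5: 1, 4

Step 2: Run BFS/DFS from vertex 1:
  Visited: {1, 3, 4, 5}
  Reached 4 of 5 vertices

Step 3: Only 4 of 5 vertices reached. Graph is disconnected.
Connected components: {1, 3, 4, 5}, {2}
Answer: No, the graph is not connected (2 components).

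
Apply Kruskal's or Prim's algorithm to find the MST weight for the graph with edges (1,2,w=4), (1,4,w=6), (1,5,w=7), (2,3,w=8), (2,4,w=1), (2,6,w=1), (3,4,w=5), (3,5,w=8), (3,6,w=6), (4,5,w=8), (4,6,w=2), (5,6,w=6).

Apply Kruskal's algorithm (sort edges by weight, add if no cycle):

Sorted edges by weight:
  (2,4) w=1
  (2,6) w=1
  (4,6) w=2
  (1,2) w=4
  (3,4) w=5
  (1,4) w=6
  (3,6) w=6
  (5,6) w=6
  (1,5) w=7
  (2,3) w=8
  (3,5) w=8
  (4,5) w=8

Add edge (2,4) w=1 -- no cycle. Running total: 1
Add edge (2,6) w=1 -- no cycle. Running total: 2
Skip edge (4,6) w=2 -- would create cycle
Add edge (1,2) w=4 -- no cycle. Running total: 6
Add edge (3,4) w=5 -- no cycle. Running total: 11
Skip edge (1,4) w=6 -- would create cycle
Skip edge (3,6) w=6 -- would create cycle
Add edge (5,6) w=6 -- no cycle. Running total: 17

MST edges: (2,4,w=1), (2,6,w=1), (1,2,w=4), (3,4,w=5), (5,6,w=6)
Total MST weight: 1 + 1 + 4 + 5 + 6 = 17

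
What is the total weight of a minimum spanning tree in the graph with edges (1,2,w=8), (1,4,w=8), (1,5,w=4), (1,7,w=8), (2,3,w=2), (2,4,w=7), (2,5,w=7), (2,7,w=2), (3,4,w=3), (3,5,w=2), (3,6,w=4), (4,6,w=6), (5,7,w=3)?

Apply Kruskal's algorithm (sort edges by weight, add if no cycle):

Sorted edges by weight:
  (2,3) w=2
  (2,7) w=2
  (3,5) w=2
  (3,4) w=3
  (5,7) w=3
  (1,5) w=4
  (3,6) w=4
  (4,6) w=6
  (2,4) w=7
  (2,5) w=7
  (1,2) w=8
  (1,4) w=8
  (1,7) w=8

Add edge (2,3) w=2 -- no cycle. Running total: 2
Add edge (2,7) w=2 -- no cycle. Running total: 4
Add edge (3,5) w=2 -- no cycle. Running total: 6
Add edge (3,4) w=3 -- no cycle. Running total: 9
Skip edge (5,7) w=3 -- would create cycle
Add edge (1,5) w=4 -- no cycle. Running total: 13
Add edge (3,6) w=4 -- no cycle. Running total: 17

MST edges: (2,3,w=2), (2,7,w=2), (3,5,w=2), (3,4,w=3), (1,5,w=4), (3,6,w=4)
Total MST weight: 2 + 2 + 2 + 3 + 4 + 4 = 17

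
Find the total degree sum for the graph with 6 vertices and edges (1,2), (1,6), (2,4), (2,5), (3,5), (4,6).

Step 1: Count edges incident to each vertex:
  deg(1) = 2 (neighbors: 2, 6)
  deg(2) = 3 (neighbors: 1, 4, 5)
  deg(3) = 1 (neighbors: 5)
  deg(4) = 2 (neighbors: 2, 6)
  deg(5) = 2 (neighbors: 2, 3)
  deg(6) = 2 (neighbors: 1, 4)

Step 2: Sum all degrees:
  2 + 3 + 1 + 2 + 2 + 2 = 12

Verification: sum of degrees = 2 * |E| = 2 * 6 = 12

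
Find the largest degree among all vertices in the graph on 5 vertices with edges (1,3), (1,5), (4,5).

Step 1: Count edges incident to each vertex:
  deg(1) = 2 (neighbors: 3, 5)
  deg(2) = 0 (neighbors: none)
  deg(3) = 1 (neighbors: 1)
  deg(4) = 1 (neighbors: 5)
  deg(5) = 2 (neighbors: 1, 4)

Step 2: Find maximum:
  max(2, 0, 1, 1, 2) = 2 (vertex 1)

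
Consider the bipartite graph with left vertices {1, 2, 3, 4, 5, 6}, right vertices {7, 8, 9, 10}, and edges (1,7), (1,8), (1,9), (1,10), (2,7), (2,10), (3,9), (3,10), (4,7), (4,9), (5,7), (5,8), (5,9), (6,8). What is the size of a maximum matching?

Step 1: List the neighbors of each left vertex:
  1: 7, 8, 9, 10
  2: 7, 10
  3: 9, 10
  4: 7, 9
  5: 7, 8, 9
  6: 8

Step 2: Greedily match left vertices, then look for augmenting paths:
  Match 1 -- 7
  Match 2 -- 10
  Match 3 -- 9
  Match 5 -- 8
  No augmenting path remains.

Step 3: Verify this is maximum:
  Matching size 4 = min(|L|, |R|) = min(6, 4), which is an upper bound, so this matching is maximum.

Maximum matching: {(1,7), (2,10), (3,9), (5,8)}
Size: 4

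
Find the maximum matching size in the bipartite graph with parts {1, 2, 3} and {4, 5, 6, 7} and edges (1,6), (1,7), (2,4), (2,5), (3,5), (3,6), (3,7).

Step 1: List the neighbors of each left vertex:
  1: 6, 7
  2: 4, 5
  3: 5, 6, 7

Step 2: Greedily match left vertices, then look for augmenting paths:
  Match 1 -- 6
  Match 2 -- 4
  Match 3 -- 5
  No augmenting path remains.

Step 3: Verify this is maximum:
  Matching size 3 = min(|L|, |R|) = min(3, 4), which is an upper bound, so this matching is maximum.

Maximum matching: {(1,6), (2,4), (3,5)}
Size: 3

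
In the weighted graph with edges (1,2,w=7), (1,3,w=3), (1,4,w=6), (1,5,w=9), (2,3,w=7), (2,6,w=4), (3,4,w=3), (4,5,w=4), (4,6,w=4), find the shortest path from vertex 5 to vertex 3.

Step 1: Build adjacency list with weights:
  1: 2(w=7), 3(w=3), 4(w=6), 5(w=9)
  2: 1(w=7), 3(w=7), 6(w=4)
  3: 1(w=3), 2(w=7), 4(w=3)
  4: 1(w=6), 3(w=3), 5(w=4), 6(w=4)
  5: 1(w=9), 4(w=4)
  6: 2(w=4), 4(w=4)

Step 2: Apply Dijkstra's algorithm from vertex 5:
  Visit vertex 5 (distance=0)
    Update dist[1] = 9
    Update dist[4] = 4
  Visit vertex 4 (distance=4)
    Update dist[3] = 7
    Update dist[6] = 8
  Visit vertex 3 (distance=7)
    Update dist[2] = 14

Step 3: Shortest path: 5 -> 4 -> 3
Total weight: 4 + 3 = 7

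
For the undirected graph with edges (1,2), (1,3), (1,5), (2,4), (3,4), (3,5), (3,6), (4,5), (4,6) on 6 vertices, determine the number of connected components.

Step 1: Build adjacency list from edges:
  1: 2, 3, 5
  2: 1, 4
  3: 1, 4, 5, 6
  4: 2, 3, 5, 6
  5: 1, 3, 4
  6: 3, 4

Step 2: Run BFS/DFS from vertex 1:
  Visited: {1, 2, 3, 5, 4, 6}
  Reached 6 of 6 vertices

Step 3: All 6 vertices reached from vertex 1, so the graph is connected.
Number of connected components: 1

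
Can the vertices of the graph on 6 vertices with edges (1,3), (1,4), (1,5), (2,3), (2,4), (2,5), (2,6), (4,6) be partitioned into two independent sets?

Step 1: Attempt 2-coloring using BFS:
  Start at vertex 1, assign color 0
  Color vertex 3 with color 1 (neighbor of 1)
  Color vertex 4 with color 1 (neighbor of 1)
  Color vertex 5 with color 1 (neighbor of 1)
  Color vertex 2 with color 0 (neighbor of 3)
  Color vertex 6 with color 0 (neighbor of 4)

Step 2: Conflict found! Vertices 2 and 6 are adjacent but have the same color.
This means the graph contains an odd cycle.

The graph is NOT bipartite.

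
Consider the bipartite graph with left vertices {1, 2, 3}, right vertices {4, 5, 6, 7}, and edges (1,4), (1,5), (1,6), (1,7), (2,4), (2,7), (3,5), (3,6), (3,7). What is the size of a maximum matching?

Step 1: List the neighbors of each left vertex:
  1: 4, 5, 6, 7
  2: 4, 7
  3: 5, 6, 7

Step 2: Greedily match left vertices, then look for augmenting paths:
  Match 1 -- 4
  Match 2 -- 7
  Match 3 -- 5
  No augmenting path remains.

Step 3: Verify this is maximum:
  Matching size 3 = min(|L|, |R|) = min(3, 4), which is an upper bound, so this matching is maximum.

Maximum matching: {(1,4), (2,7), (3,5)}
Size: 3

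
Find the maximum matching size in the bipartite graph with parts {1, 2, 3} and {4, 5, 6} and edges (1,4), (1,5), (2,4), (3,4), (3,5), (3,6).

Step 1: List the neighbors of each left vertex:
  1: 4, 5
  2: 4
  3: 4, 5, 6

Step 2: Greedily match left vertices, then look for augmenting paths:
  Match 1 -- 5
  Match 2 -- 4
  Match 3 -- 6
  No augmenting path remains.

Step 3: Verify this is maximum:
  Matching size 3 = min(|L|, |R|) = min(3, 3), which is an upper bound, so this matching is maximum.

Maximum matching: {(1,5), (2,4), (3,6)}
Size: 3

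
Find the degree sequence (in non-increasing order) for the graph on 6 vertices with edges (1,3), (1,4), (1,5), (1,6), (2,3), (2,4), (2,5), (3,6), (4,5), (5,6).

Step 1: Count edges incident to each vertex:
  deg(1) = 4 (neighbors: 3, 4, 5, 6)
  deg(2) = 3 (neighbors: 3, 4, 5)
  deg(3) = 3 (neighbors: 1, 2, 6)
  deg(4) = 3 (neighbors: 1, 2, 5)
  deg(5) = 4 (neighbors: 1, 2, 4, 6)
  deg(6) = 3 (neighbors: 1, 3, 5)

Step 2: Sort degrees in non-increasing order:
  Degrees: [4, 3, 3, 3, 4, 3] -> sorted: [4, 4, 3, 3, 3, 3]

Degree sequence: [4, 4, 3, 3, 3, 3]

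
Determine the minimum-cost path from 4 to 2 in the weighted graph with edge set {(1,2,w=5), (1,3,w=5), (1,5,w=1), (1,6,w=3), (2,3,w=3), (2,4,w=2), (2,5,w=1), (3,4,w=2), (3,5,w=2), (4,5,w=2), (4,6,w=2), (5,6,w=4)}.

Step 1: Build adjacency list with weights:
  1: 2(w=5), 3(w=5), 5(w=1), 6(w=3)
  2: 1(w=5), 3(w=3), 4(w=2), 5(w=1)
  3: 1(w=5), 2(w=3), 4(w=2), 5(w=2)
  4: 2(w=2), 3(w=2), 5(w=2), 6(w=2)
  5: 1(w=1), 2(w=1), 3(w=2), 4(w=2), 6(w=4)
  6: 1(w=3), 4(w=2), 5(w=4)

Step 2: Apply Dijkstra's algorithm from vertex 4:
  Visit vertex 4 (distance=0)
    Update dist[2] = 2
    Update dist[3] = 2
    Update dist[5] = 2
    Update dist[6] = 2
  Visit vertex 2 (distance=2)
    Update dist[1] = 7

Step 3: Shortest path: 4 -> 2
Total weight: 2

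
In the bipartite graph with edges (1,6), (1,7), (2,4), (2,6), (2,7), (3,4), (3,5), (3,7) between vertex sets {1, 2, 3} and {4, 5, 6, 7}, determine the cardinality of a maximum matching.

Step 1: List the neighbors of each left vertex:
  1: 6, 7
  2: 4, 6, 7
  3: 4, 5, 7

Step 2: Greedily match left vertices, then look for augmenting paths:
  Match 1 -- 6
  Match 2 -- 4
  Match 3 -- 5
  No augmenting path remains.

Step 3: Verify this is maximum:
  Matching size 3 = min(|L|, |R|) = min(3, 4), which is an upper bound, so this matching is maximum.

Maximum matching: {(1,6), (2,4), (3,5)}
Size: 3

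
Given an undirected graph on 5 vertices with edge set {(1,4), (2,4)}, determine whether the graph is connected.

Step 1: Build adjacency list from edges:
  1: 4
  2: 4
  3: (none)
  4: 1, 2
  5: (none)

Step 2: Run BFS/DFS from vertex 1:
  Visited: {1, 4, 2}
  Reached 3 of 5 vertices

Step 3: Only 3 of 5 vertices reached. Graph is disconnected.
Connected components: {1, 2, 4}, {3}, {5}
Answer: No, the graph is not connected (3 components).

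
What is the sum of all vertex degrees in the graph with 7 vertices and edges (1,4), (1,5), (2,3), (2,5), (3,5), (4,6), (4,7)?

Step 1: Count edges incident to each vertex:
  deg(1) = 2 (neighbors: 4, 5)
  deg(2) = 2 (neighbors: 3, 5)
  deg(3) = 2 (neighbors: 2, 5)
  deg(4) = 3 (neighbors: 1, 6, 7)
  deg(5) = 3 (neighbors: 1, 2, 3)
  deg(6) = 1 (neighbors: 4)
  deg(7) = 1 (neighbors: 4)

Step 2: Sum all degrees:
  2 + 2 + 2 + 3 + 3 + 1 + 1 = 14

Verification: sum of degrees = 2 * |E| = 2 * 7 = 14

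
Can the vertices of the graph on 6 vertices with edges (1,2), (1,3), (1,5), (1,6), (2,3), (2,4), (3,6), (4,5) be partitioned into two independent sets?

Step 1: Attempt 2-coloring using BFS:
  Start at vertex 1, assign color 0
  Color vertex 2 with color 1 (neighbor of 1)
  Color vertex 3 with color 1 (neighbor of 1)
  Color vertex 5 with color 1 (neighbor of 1)
  Color vertex 6 with color 1 (neighbor of 1)

Step 2: Conflict found! Vertices 2 and 3 are adjacent but have the same color.
This means the graph contains an odd cycle.

The graph is NOT bipartite.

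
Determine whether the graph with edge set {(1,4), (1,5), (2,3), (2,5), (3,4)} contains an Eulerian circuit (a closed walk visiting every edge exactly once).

Step 1: Find the degree of each vertex:
  deg(1) = 2
  deg(2) = 2
  deg(3) = 2
  deg(4) = 2
  deg(5) = 2

Step 2: Count vertices with odd degree:
  All vertices have even degree (0 odd-degree vertices)

Step 3: Apply Euler's theorem:
  - Eulerian circuit exists iff graph is connected and all vertices have even degree
  - Eulerian path exists iff graph is connected and has 0 or 2 odd-degree vertices

Graph is connected with 0 odd-degree vertices.
Both Eulerian circuit and Eulerian path exist.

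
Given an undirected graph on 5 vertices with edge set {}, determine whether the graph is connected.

Step 1: Build adjacency list from edges:
  1: (none)
  2: (none)
  3: (none)
  4: (none)
  5: (none)

Step 2: Run BFS/DFS from vertex 1:
  Visited: {1}
  Reached 1 of 5 vertices

Step 3: Only 1 of 5 vertices reached. Graph is disconnected.
Connected components: {1}, {2}, {3}, {4}, {5}
Answer: No, the graph is not connected (5 components).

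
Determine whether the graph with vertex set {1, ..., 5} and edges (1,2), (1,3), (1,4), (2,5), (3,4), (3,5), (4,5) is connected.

Step 1: Build adjacency list from edges:
  1: 2, 3, 4
  2: 1, 5
  3: 1, 4, 5
  4: 1, 3, 5
  5: 2, 3, 4

Step 2: Run BFS/DFS from vertex 1:
  Visited: {1, 2, 3, 4, 5}
  Reached 5 of 5 vertices

Step 3: All 5 vertices reached from vertex 1, so the graph is connected.
Answer: Yes, the graph is connected.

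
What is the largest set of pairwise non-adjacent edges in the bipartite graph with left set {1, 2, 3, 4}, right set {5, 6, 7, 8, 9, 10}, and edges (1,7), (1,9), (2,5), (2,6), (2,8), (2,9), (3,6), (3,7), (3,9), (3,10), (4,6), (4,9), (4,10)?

Step 1: List the neighbors of each left vertex:
  1: 7, 9
  2: 5, 6, 8, 9
  3: 6, 7, 9, 10
  4: 6, 9, 10

Step 2: Greedily match left vertices, then look for augmenting paths:
  Match 1 -- 7
  Match 2 -- 5
  Match 3 -- 6
  Match 4 -- 9
  No augmenting path remains.

Step 3: Verify this is maximum:
  Matching size 4 = min(|L|, |R|) = min(4, 6), which is an upper bound, so this matching is maximum.

Maximum matching: {(1,7), (2,5), (3,6), (4,9)}
Size: 4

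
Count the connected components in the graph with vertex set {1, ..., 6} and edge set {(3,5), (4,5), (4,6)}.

Step 1: Build adjacency list from edges:
  1: (none)
  2: (none)
  3: 5
  4: 5, 6
  5: 3, 4
  6: 4

Step 2: Run BFS/DFS from vertex 1:
  Visited: {1}
  Reached 1 of 6 vertices

Step 3: Only 1 of 6 vertices reached. Graph is disconnected.
Connected components: {1}, {2}, {3, 4, 5, 6}
Number of connected components: 3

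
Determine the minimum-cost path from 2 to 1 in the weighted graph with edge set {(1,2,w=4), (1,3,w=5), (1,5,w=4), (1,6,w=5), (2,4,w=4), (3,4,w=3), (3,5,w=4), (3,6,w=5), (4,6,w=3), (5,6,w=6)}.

Step 1: Build adjacency list with weights:
  1: 2(w=4), 3(w=5), 5(w=4), 6(w=5)
  2: 1(w=4), 4(w=4)
  3: 1(w=5), 4(w=3), 5(w=4), 6(w=5)
  4: 2(w=4), 3(w=3), 6(w=3)
  5: 1(w=4), 3(w=4), 6(w=6)
  6: 1(w=5), 3(w=5), 4(w=3), 5(w=6)

Step 2: Apply Dijkstra's algorithm from vertex 2:
  Visit vertex 2 (distance=0)
    Update dist[1] = 4
    Update dist[4] = 4
  Visit vertex 1 (distance=4)
    Update dist[3] = 9
    Update dist[5] = 8
    Update dist[6] = 9

Step 3: Shortest path: 2 -> 1
Total weight: 4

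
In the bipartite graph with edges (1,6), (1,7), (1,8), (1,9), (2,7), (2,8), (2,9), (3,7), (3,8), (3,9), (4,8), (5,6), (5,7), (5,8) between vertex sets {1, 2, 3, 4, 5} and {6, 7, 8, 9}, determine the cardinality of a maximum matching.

Step 1: List the neighbors of each left vertex:
  1: 6, 7, 8, 9
  2: 7, 8, 9
  3: 7, 8, 9
  4: 8
  5: 6, 7, 8

Step 2: Greedily match left vertices, then look for augmenting paths:
  Match 1 -- 6
  Match 2 -- 7
  Match 3 -- 9
  Match 4 -- 8
  No augmenting path remains.

Step 3: Verify this is maximum:
  Matching size 4 = min(|L|, |R|) = min(5, 4), which is an upper bound, so this matching is maximum.

Maximum matching: {(1,6), (2,7), (3,9), (4,8)}
Size: 4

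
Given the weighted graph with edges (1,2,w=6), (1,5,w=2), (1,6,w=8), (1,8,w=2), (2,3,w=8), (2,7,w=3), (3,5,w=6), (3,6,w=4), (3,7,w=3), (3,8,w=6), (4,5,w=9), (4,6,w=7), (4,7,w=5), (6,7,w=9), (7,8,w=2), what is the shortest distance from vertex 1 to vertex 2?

Step 1: Build adjacency list with weights:
  1: 2(w=6), 5(w=2), 6(w=8), 8(w=2)
  2: 1(w=6), 3(w=8), 7(w=3)
  3: 2(w=8), 5(w=6), 6(w=4), 7(w=3), 8(w=6)
  4: 5(w=9), 6(w=7), 7(w=5)
  5: 1(w=2), 3(w=6), 4(w=9)
  6: 1(w=8), 3(w=4), 4(w=7), 7(w=9)
  7: 2(w=3), 3(w=3), 4(w=5), 6(w=9), 8(w=2)
  8: 1(w=2), 3(w=6), 7(w=2)

Step 2: Apply Dijkstra's algorithm from vertex 1:
  Visit vertex 1 (distance=0)
    Update dist[2] = 6
    Update dist[5] = 2
    Update dist[6] = 8
    Update dist[8] = 2
  Visit vertex 5 (distance=2)
    Update dist[3] = 8
    Update dist[4] = 11
  Visit vertex 8 (distance=2)
    Update dist[7] = 4
  Visit vertex 7 (distance=4)
    Update dist[3] = 7
    Update dist[4] = 9
  Visit vertex 2 (distance=6)

Step 3: Shortest path: 1 -> 2
Total weight: 6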